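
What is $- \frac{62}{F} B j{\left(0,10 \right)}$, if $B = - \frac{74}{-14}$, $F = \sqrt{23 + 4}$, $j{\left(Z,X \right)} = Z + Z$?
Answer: $0$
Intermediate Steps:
$j{\left(Z,X \right)} = 2 Z$
$F = 3 \sqrt{3}$ ($F = \sqrt{27} = 3 \sqrt{3} \approx 5.1962$)
$B = \frac{37}{7}$ ($B = \left(-74\right) \left(- \frac{1}{14}\right) = \frac{37}{7} \approx 5.2857$)
$- \frac{62}{F} B j{\left(0,10 \right)} = - \frac{62}{3 \sqrt{3}} \cdot \frac{37}{7} \cdot 2 \cdot 0 = - 62 \frac{\sqrt{3}}{9} \cdot \frac{37}{7} \cdot 0 = - \frac{62 \sqrt{3}}{9} \cdot \frac{37}{7} \cdot 0 = - \frac{2294 \sqrt{3}}{63} \cdot 0 = 0$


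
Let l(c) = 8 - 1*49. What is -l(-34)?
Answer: 41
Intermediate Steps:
l(c) = -41 (l(c) = 8 - 49 = -41)
-l(-34) = -1*(-41) = 41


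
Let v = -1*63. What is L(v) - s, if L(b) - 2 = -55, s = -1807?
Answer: 1754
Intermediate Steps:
v = -63
L(b) = -53 (L(b) = 2 - 55 = -53)
L(v) - s = -53 - 1*(-1807) = -53 + 1807 = 1754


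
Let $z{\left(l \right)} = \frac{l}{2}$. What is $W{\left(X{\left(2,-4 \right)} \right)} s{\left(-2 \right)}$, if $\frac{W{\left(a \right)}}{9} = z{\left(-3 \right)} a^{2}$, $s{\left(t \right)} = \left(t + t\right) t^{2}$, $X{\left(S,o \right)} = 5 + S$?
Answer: $10584$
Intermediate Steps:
$z{\left(l \right)} = \frac{l}{2}$ ($z{\left(l \right)} = l \frac{1}{2} = \frac{l}{2}$)
$s{\left(t \right)} = 2 t^{3}$ ($s{\left(t \right)} = 2 t t^{2} = 2 t^{3}$)
$W{\left(a \right)} = - \frac{27 a^{2}}{2}$ ($W{\left(a \right)} = 9 \cdot \frac{1}{2} \left(-3\right) a^{2} = 9 \left(- \frac{3 a^{2}}{2}\right) = - \frac{27 a^{2}}{2}$)
$W{\left(X{\left(2,-4 \right)} \right)} s{\left(-2 \right)} = - \frac{27 \left(5 + 2\right)^{2}}{2} \cdot 2 \left(-2\right)^{3} = - \frac{27 \cdot 7^{2}}{2} \cdot 2 \left(-8\right) = \left(- \frac{27}{2}\right) 49 \left(-16\right) = \left(- \frac{1323}{2}\right) \left(-16\right) = 10584$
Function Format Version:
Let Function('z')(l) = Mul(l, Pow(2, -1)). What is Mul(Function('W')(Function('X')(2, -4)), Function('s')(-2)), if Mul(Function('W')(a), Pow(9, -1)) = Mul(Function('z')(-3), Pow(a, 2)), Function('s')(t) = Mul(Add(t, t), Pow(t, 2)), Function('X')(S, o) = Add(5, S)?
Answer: 10584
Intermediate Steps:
Function('z')(l) = Mul(Rational(1, 2), l) (Function('z')(l) = Mul(l, Rational(1, 2)) = Mul(Rational(1, 2), l))
Function('s')(t) = Mul(2, Pow(t, 3)) (Function('s')(t) = Mul(Mul(2, t), Pow(t, 2)) = Mul(2, Pow(t, 3)))
Function('W')(a) = Mul(Rational(-27, 2), Pow(a, 2)) (Function('W')(a) = Mul(9, Mul(Mul(Rational(1, 2), -3), Pow(a, 2))) = Mul(9, Mul(Rational(-3, 2), Pow(a, 2))) = Mul(Rational(-27, 2), Pow(a, 2)))
Mul(Function('W')(Function('X')(2, -4)), Function('s')(-2)) = Mul(Mul(Rational(-27, 2), Pow(Add(5, 2), 2)), Mul(2, Pow(-2, 3))) = Mul(Mul(Rational(-27, 2), Pow(7, 2)), Mul(2, -8)) = Mul(Mul(Rational(-27, 2), 49), -16) = Mul(Rational(-1323, 2), -16) = 10584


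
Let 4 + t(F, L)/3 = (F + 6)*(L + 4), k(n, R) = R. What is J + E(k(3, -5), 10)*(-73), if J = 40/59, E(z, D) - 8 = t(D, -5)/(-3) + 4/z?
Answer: -585552/295 ≈ -1984.9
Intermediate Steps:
t(F, L) = -12 + 3*(4 + L)*(6 + F) (t(F, L) = -12 + 3*((F + 6)*(L + 4)) = -12 + 3*((6 + F)*(4 + L)) = -12 + 3*((4 + L)*(6 + F)) = -12 + 3*(4 + L)*(6 + F))
E(z, D) = 18 + D + 4/z (E(z, D) = 8 + ((60 + 12*D + 18*(-5) + 3*D*(-5))/(-3) + 4/z) = 8 + ((60 + 12*D - 90 - 15*D)*(-⅓) + 4/z) = 8 + ((-30 - 3*D)*(-⅓) + 4/z) = 8 + ((10 + D) + 4/z) = 8 + (10 + D + 4/z) = 18 + D + 4/z)
J = 40/59 (J = 40*(1/59) = 40/59 ≈ 0.67797)
J + E(k(3, -5), 10)*(-73) = 40/59 + (18 + 10 + 4/(-5))*(-73) = 40/59 + (18 + 10 + 4*(-⅕))*(-73) = 40/59 + (18 + 10 - ⅘)*(-73) = 40/59 + (136/5)*(-73) = 40/59 - 9928/5 = -585552/295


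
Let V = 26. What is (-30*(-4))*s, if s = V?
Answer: 3120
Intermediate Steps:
s = 26
(-30*(-4))*s = -30*(-4)*26 = 120*26 = 3120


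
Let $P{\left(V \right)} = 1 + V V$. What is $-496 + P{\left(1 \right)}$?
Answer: $-494$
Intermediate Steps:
$P{\left(V \right)} = 1 + V^{2}$
$-496 + P{\left(1 \right)} = -496 + \left(1 + 1^{2}\right) = -496 + \left(1 + 1\right) = -496 + 2 = -494$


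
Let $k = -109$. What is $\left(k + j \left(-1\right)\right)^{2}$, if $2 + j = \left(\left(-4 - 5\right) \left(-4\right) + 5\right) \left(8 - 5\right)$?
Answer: $52900$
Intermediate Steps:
$j = 121$ ($j = -2 + \left(\left(-4 - 5\right) \left(-4\right) + 5\right) \left(8 - 5\right) = -2 + \left(\left(-9\right) \left(-4\right) + 5\right) 3 = -2 + \left(36 + 5\right) 3 = -2 + 41 \cdot 3 = -2 + 123 = 121$)
$\left(k + j \left(-1\right)\right)^{2} = \left(-109 + 121 \left(-1\right)\right)^{2} = \left(-109 - 121\right)^{2} = \left(-230\right)^{2} = 52900$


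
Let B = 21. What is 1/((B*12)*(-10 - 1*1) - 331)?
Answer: -1/3103 ≈ -0.00032227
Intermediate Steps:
1/((B*12)*(-10 - 1*1) - 331) = 1/((21*12)*(-10 - 1*1) - 331) = 1/(252*(-10 - 1) - 331) = 1/(252*(-11) - 331) = 1/(-2772 - 331) = 1/(-3103) = -1/3103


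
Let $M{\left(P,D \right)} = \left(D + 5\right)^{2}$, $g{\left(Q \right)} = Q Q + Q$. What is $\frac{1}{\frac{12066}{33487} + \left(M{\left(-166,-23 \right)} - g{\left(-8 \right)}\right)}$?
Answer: $\frac{33487}{8986582} \approx 0.0037263$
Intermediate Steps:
$g{\left(Q \right)} = Q + Q^{2}$ ($g{\left(Q \right)} = Q^{2} + Q = Q + Q^{2}$)
$M{\left(P,D \right)} = \left(5 + D\right)^{2}$
$\frac{1}{\frac{12066}{33487} + \left(M{\left(-166,-23 \right)} - g{\left(-8 \right)}\right)} = \frac{1}{\frac{12066}{33487} - \left(- \left(5 - 23\right)^{2} - 8 \left(1 - 8\right)\right)} = \frac{1}{12066 \cdot \frac{1}{33487} + \left(\left(-18\right)^{2} - \left(-8\right) \left(-7\right)\right)} = \frac{1}{\frac{12066}{33487} + \left(324 - 56\right)} = \frac{1}{\frac{12066}{33487} + 268} = \frac{1}{\frac{8986582}{33487}} = \frac{33487}{8986582}$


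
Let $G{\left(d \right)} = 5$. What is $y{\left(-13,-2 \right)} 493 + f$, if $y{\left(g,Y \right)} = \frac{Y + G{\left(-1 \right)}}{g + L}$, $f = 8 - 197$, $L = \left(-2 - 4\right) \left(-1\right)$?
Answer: $- \frac{2802}{7} \approx -400.29$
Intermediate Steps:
$L = 6$ ($L = \left(-6\right) \left(-1\right) = 6$)
$f = -189$ ($f = 8 - 197 = -189$)
$y{\left(g,Y \right)} = \frac{5 + Y}{6 + g}$ ($y{\left(g,Y \right)} = \frac{Y + 5}{g + 6} = \frac{5 + Y}{6 + g}$)
$y{\left(-13,-2 \right)} 493 + f = \frac{5 - 2}{6 - 13} \cdot 493 - 189 = \frac{1}{-7} \cdot 3 \cdot 493 - 189 = \left(- \frac{1}{7}\right) 3 \cdot 493 - 189 = \left(- \frac{3}{7}\right) 493 - 189 = - \frac{1479}{7} - 189 = - \frac{2802}{7}$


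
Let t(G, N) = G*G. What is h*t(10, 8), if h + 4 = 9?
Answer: 500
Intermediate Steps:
h = 5 (h = -4 + 9 = 5)
t(G, N) = G²
h*t(10, 8) = 5*10² = 5*100 = 500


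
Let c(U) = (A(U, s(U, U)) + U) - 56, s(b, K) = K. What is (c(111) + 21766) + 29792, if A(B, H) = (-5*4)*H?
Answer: 49393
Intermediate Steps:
A(B, H) = -20*H
c(U) = -56 - 19*U (c(U) = (-20*U + U) - 56 = -19*U - 56 = -56 - 19*U)
(c(111) + 21766) + 29792 = ((-56 - 19*111) + 21766) + 29792 = ((-56 - 2109) + 21766) + 29792 = (-2165 + 21766) + 29792 = 19601 + 29792 = 49393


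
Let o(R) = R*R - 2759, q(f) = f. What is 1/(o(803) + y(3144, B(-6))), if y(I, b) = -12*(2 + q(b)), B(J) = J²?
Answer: 1/641594 ≈ 1.5586e-6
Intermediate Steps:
y(I, b) = -24 - 12*b (y(I, b) = -12*(2 + b) = -24 - 12*b)
o(R) = -2759 + R² (o(R) = R² - 2759 = -2759 + R²)
1/(o(803) + y(3144, B(-6))) = 1/((-2759 + 803²) + (-24 - 12*(-6)²)) = 1/((-2759 + 644809) + (-24 - 12*36)) = 1/(642050 + (-24 - 432)) = 1/(642050 - 456) = 1/641594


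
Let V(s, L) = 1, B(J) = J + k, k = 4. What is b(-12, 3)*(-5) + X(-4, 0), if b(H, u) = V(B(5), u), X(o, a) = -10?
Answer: -15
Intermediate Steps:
B(J) = 4 + J (B(J) = J + 4 = 4 + J)
b(H, u) = 1
b(-12, 3)*(-5) + X(-4, 0) = 1*(-5) - 10 = -5 - 10 = -15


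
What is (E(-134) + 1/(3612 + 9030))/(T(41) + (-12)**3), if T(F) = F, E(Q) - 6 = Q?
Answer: 1618175/21327054 ≈ 0.075874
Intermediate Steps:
E(Q) = 6 + Q
(E(-134) + 1/(3612 + 9030))/(T(41) + (-12)**3) = ((6 - 134) + 1/(3612 + 9030))/(41 + (-12)**3) = (-128 + 1/12642)/(41 - 1728) = (-128 + 1/12642)/(-1687) = -1618175/12642*(-1/1687) = 1618175/21327054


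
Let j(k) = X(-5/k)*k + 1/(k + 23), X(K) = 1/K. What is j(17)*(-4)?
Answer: 2311/10 ≈ 231.10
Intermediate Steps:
j(k) = 1/(23 + k) - k²/5 (j(k) = k/((-5/k)) + 1/(k + 23) = (-k/5)*k + 1/(23 + k) = -k²/5 + 1/(23 + k) = 1/(23 + k) - k²/5)
j(17)*(-4) = ((5 - 1*17³ - 23*17²)/(5*(23 + 17)))*(-4) = ((⅕)*(5 - 1*4913 - 23*289)/40)*(-4) = ((⅕)*(1/40)*(5 - 4913 - 6647))*(-4) = ((⅕)*(1/40)*(-11555))*(-4) = -2311/40*(-4) = 2311/10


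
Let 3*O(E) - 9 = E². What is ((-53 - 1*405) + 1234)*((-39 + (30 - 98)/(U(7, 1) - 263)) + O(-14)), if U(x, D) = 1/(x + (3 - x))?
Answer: 13571464/591 ≈ 22964.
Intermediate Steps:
U(x, D) = ⅓ (U(x, D) = 1/3 = ⅓)
O(E) = 3 + E²/3
((-53 - 1*405) + 1234)*((-39 + (30 - 98)/(U(7, 1) - 263)) + O(-14)) = ((-53 - 1*405) + 1234)*((-39 + (30 - 98)/(⅓ - 263)) + (3 + (⅓)*(-14)²)) = ((-53 - 405) + 1234)*((-39 - 68/(-788/3)) + (3 + (⅓)*196)) = (-458 + 1234)*((-39 - 68*(-3/788)) + (3 + 196/3)) = 776*((-39 + 51/197) + 205/3) = 776*(-7632/197 + 205/3) = 776*(17489/591) = 13571464/591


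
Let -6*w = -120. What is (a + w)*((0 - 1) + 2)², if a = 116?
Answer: 136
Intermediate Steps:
w = 20 (w = -⅙*(-120) = 20)
(a + w)*((0 - 1) + 2)² = (116 + 20)*((0 - 1) + 2)² = 136*(-1 + 2)² = 136*1² = 136*1 = 136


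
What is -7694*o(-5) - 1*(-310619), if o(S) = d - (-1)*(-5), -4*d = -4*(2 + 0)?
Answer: 333701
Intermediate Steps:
d = 2 (d = -(-1)*(2 + 0) = -(-1)*2 = -¼*(-8) = 2)
o(S) = -3 (o(S) = 2 - (-1)*(-5) = 2 - 1*5 = 2 - 5 = -3)
-7694*o(-5) - 1*(-310619) = -7694*(-3) - 1*(-310619) = 23082 + 310619 = 333701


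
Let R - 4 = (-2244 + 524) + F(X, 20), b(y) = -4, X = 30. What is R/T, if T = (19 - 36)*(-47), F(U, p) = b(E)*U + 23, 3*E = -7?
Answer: -1813/799 ≈ -2.2691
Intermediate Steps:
E = -7/3 (E = (1/3)*(-7) = -7/3 ≈ -2.3333)
F(U, p) = 23 - 4*U (F(U, p) = -4*U + 23 = 23 - 4*U)
T = 799 (T = -17*(-47) = 799)
R = -1813 (R = 4 + ((-2244 + 524) + (23 - 4*30)) = 4 + (-1720 + (23 - 120)) = 4 + (-1720 - 97) = 4 - 1817 = -1813)
R/T = -1813/799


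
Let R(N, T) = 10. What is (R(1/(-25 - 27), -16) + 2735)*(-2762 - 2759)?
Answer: -15155145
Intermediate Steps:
(R(1/(-25 - 27), -16) + 2735)*(-2762 - 2759) = (10 + 2735)*(-2762 - 2759) = 2745*(-5521) = -15155145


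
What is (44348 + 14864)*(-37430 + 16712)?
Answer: -1226754216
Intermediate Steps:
(44348 + 14864)*(-37430 + 16712) = 59212*(-20718) = -1226754216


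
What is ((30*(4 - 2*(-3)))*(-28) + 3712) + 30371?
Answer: 25683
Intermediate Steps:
((30*(4 - 2*(-3)))*(-28) + 3712) + 30371 = ((30*(4 + 6))*(-28) + 3712) + 30371 = ((30*10)*(-28) + 3712) + 30371 = (300*(-28) + 3712) + 30371 = (-8400 + 3712) + 30371 = -4688 + 30371 = 25683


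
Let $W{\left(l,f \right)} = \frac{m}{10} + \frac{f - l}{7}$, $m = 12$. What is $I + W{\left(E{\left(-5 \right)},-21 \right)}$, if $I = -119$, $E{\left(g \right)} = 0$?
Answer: $- \frac{604}{5} \approx -120.8$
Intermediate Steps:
$W{\left(l,f \right)} = \frac{6}{5} - \frac{l}{7} + \frac{f}{7}$ ($W{\left(l,f \right)} = \frac{12}{10} + \frac{f - l}{7} = 12 \cdot \frac{1}{10} + \left(f - l\right) \frac{1}{7} = \frac{6}{5} + \left(- \frac{l}{7} + \frac{f}{7}\right) = \frac{6}{5} - \frac{l}{7} + \frac{f}{7}$)
$I + W{\left(E{\left(-5 \right)},-21 \right)} = -119 + \left(\frac{6}{5} - 0 + \frac{1}{7} \left(-21\right)\right) = -119 + \left(\frac{6}{5} + 0 - 3\right) = -119 - \frac{9}{5} = - \frac{604}{5}$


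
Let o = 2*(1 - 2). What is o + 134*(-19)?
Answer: -2548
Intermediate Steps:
o = -2 (o = 2*(-1) = -2)
o + 134*(-19) = -2 + 134*(-19) = -2 - 2546 = -2548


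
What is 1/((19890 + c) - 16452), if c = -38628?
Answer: -1/35190 ≈ -2.8417e-5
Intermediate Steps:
1/((19890 + c) - 16452) = 1/((19890 - 38628) - 16452) = 1/(-18738 - 16452) = 1/(-35190) = -1/35190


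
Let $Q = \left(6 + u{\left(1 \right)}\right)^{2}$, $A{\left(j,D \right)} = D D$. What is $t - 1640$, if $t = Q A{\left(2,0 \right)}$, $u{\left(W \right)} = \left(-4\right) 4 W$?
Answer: $-1640$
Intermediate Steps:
$u{\left(W \right)} = - 16 W$
$A{\left(j,D \right)} = D^{2}$
$Q = 100$ ($Q = \left(6 - 16\right)^{2} = \left(-10\right)^{2} = 100$)
$t = 0$ ($t = 100 \cdot 0^{2} = 100 \cdot 0 = 0$)
$t - 1640 = 0 - 1640 = -1640$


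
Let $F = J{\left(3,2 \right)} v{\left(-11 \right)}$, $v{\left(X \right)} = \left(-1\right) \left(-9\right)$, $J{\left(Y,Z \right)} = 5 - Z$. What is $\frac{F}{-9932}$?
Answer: $- \frac{27}{9932} \approx -0.0027185$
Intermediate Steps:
$v{\left(X \right)} = 9$
$F = 27$ ($F = \left(5 - 2\right) 9 = 3 \cdot 9 = 27$)
$\frac{F}{-9932} = \frac{27}{-9932} = 27 \left(- \frac{1}{9932}\right) = - \frac{27}{9932}$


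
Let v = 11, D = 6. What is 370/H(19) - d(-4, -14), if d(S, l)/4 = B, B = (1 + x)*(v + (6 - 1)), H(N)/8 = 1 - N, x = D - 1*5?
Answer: -9401/72 ≈ -130.57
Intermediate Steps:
x = 1 (x = 6 - 1*5 = 6 - 5 = 1)
H(N) = 8 - 8*N (H(N) = 8*(1 - N) = 8 - 8*N)
B = 32 (B = (1 + 1)*(11 + (6 - 1)) = 2*(11 + 5) = 2*16 = 32)
d(S, l) = 128 (d(S, l) = 4*32 = 128)
370/H(19) - d(-4, -14) = 370/(8 - 8*19) - 1*128 = 370/(8 - 152) - 128 = 370/(-144) - 128 = 370*(-1/144) - 128 = -185/72 - 128 = -9401/72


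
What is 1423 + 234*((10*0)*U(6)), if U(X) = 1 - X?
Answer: 1423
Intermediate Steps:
1423 + 234*((10*0)*U(6)) = 1423 + 234*((10*0)*(1 - 1*6)) = 1423 + 234*(0*(1 - 6)) = 1423 + 234*(0*(-5)) = 1423 + 234*0 = 1423 + 0 = 1423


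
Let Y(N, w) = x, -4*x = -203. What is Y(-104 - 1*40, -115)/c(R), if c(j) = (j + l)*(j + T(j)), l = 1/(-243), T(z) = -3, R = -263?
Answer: 7047/9714320 ≈ 0.00072542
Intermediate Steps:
x = 203/4 (x = -¼*(-203) = 203/4 ≈ 50.750)
l = -1/243 ≈ -0.0041152
c(j) = (-3 + j)*(-1/243 + j) (c(j) = (j - 1/243)*(j - 3) = (-1/243 + j)*(-3 + j) = (-3 + j)*(-1/243 + j))
Y(N, w) = 203/4
Y(-104 - 1*40, -115)/c(R) = 203/(4*(1/81 + (-263)² - 730/243*(-263))) = 203/(4*(1/81 + 69169 + 191990/243)) = 203/(4*(17000060/243)) = (203/4)*(243/17000060) = 7047/9714320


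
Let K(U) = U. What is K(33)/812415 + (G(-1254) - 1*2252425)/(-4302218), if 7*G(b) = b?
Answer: 4270446525131/8155435018430 ≈ 0.52363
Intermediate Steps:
G(b) = b/7
K(33)/812415 + (G(-1254) - 1*2252425)/(-4302218) = 33/812415 + ((⅐)*(-1254) - 1*2252425)/(-4302218) = 33*(1/812415) + (-1254/7 - 2252425)*(-1/4302218) = 11/270805 - 15768229/7*(-1/4302218) = 11/270805 + 15768229/30115526 = 4270446525131/8155435018430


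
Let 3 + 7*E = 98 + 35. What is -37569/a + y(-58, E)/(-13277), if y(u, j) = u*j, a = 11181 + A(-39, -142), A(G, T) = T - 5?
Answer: -1136142977/341829642 ≈ -3.3237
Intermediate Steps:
A(G, T) = -5 + T
E = 130/7 (E = -3/7 + (98 + 35)/7 = -3/7 + (⅐)*133 = -3/7 + 19 = 130/7 ≈ 18.571)
a = 11034 (a = 11181 + (-5 - 142) = 11181 - 147 = 11034)
y(u, j) = j*u
-37569/a + y(-58, E)/(-13277) = -37569/11034 + ((130/7)*(-58))/(-13277) = -37569*1/11034 - 7540/7*(-1/13277) = -12523/3678 + 7540/92939 = -1136142977/341829642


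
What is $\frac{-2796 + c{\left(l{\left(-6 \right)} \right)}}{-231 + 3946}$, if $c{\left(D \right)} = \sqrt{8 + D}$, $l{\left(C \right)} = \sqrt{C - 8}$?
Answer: $- \frac{2796}{3715} + \frac{\sqrt{8 + i \sqrt{14}}}{3715} \approx -0.75184 + 0.00017359 i$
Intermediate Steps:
$l{\left(C \right)} = \sqrt{-8 + C}$
$\frac{-2796 + c{\left(l{\left(-6 \right)} \right)}}{-231 + 3946} = \frac{-2796 + \sqrt{8 + \sqrt{-8 - 6}}}{-231 + 3946} = \frac{-2796 + \sqrt{8 + \sqrt{-14}}}{3715} = \left(-2796 + \sqrt{8 + i \sqrt{14}}\right) \frac{1}{3715} = - \frac{2796}{3715} + \frac{\sqrt{8 + i \sqrt{14}}}{3715}$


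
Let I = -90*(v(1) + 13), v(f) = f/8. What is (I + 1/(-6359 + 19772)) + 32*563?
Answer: 903218011/53652 ≈ 16835.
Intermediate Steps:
v(f) = f/8 (v(f) = f*(1/8) = f/8)
I = -4725/4 (I = -90*((1/8)*1 + 13) = -90*(1/8 + 13) = -90*105/8 = -4725/4 ≈ -1181.3)
(I + 1/(-6359 + 19772)) + 32*563 = (-4725/4 + 1/(-6359 + 19772)) + 32*563 = (-4725/4 + 1/13413) + 18016 = -63376421/53652 + 18016 = 903218011/53652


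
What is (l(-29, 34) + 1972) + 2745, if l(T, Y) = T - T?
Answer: 4717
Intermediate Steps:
l(T, Y) = 0
(l(-29, 34) + 1972) + 2745 = (0 + 1972) + 2745 = 1972 + 2745 = 4717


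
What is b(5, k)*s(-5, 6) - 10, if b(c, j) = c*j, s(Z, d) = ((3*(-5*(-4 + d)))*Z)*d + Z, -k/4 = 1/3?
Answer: -17930/3 ≈ -5976.7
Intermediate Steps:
k = -4/3 ≈ -1.3333
s(Z, d) = Z + Z*d*(60 - 15*d) (s(Z, d) = ((3*(20 - 5*d))*Z)*d + Z = ((60 - 15*d)*Z)*d + Z = (Z*(60 - 15*d))*d + Z = Z*d*(60 - 15*d) + Z = Z + Z*d*(60 - 15*d))
b(5, k)*s(-5, 6) - 10 = (5*(-4/3))*(-5*(1 - 15*6² + 60*6)) - 10 = -(-100)*(1 - 15*36 + 360)/3 - 10 = -(-100)*(1 - 540 + 360)/3 - 10 = -(-100)*(-179)/3 - 10 = -20/3*895 - 10 = -17900/3 - 10 = -17930/3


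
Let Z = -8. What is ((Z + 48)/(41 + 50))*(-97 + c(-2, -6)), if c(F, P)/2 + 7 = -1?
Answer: -4520/91 ≈ -49.670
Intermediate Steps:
c(F, P) = -16 (c(F, P) = -14 + 2*(-1) = -14 - 2 = -16)
((Z + 48)/(41 + 50))*(-97 + c(-2, -6)) = ((-8 + 48)/(41 + 50))*(-97 - 16) = (40/91)*(-113) = -4520/91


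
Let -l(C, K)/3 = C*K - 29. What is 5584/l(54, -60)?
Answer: 5584/9807 ≈ 0.56939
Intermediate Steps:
l(C, K) = 87 - 3*C*K (l(C, K) = -3*(C*K - 29) = -3*(-29 + C*K) = 87 - 3*C*K)
5584/l(54, -60) = 5584/(87 - 3*54*(-60)) = 5584/(87 + 9720) = 5584/9807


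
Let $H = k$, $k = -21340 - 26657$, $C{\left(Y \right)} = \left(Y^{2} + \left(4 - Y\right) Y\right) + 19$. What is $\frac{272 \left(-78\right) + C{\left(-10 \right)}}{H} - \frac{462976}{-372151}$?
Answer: $\frac{10041609953}{5954043849} \approx 1.6865$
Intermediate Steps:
$C{\left(Y \right)} = 19 + Y^{2} + Y \left(4 - Y\right)$ ($C{\left(Y \right)} = \left(Y^{2} + Y \left(4 - Y\right)\right) + 19 = 19 + Y^{2} + Y \left(4 - Y\right)$)
$k = -47997$ ($k = -21340 - 26657 = -47997$)
$H = -47997$
$\frac{272 \left(-78\right) + C{\left(-10 \right)}}{H} - \frac{462976}{-372151} = \frac{272 \left(-78\right) + \left(19 + 4 \left(-10\right)\right)}{-47997} - \frac{462976}{-372151} = \left(-21216 + \left(19 - 40\right)\right) \left(- \frac{1}{47997}\right) - - \frac{462976}{372151} = \left(-21216 - 21\right) \left(- \frac{1}{47997}\right) + \frac{462976}{372151} = \left(-21237\right) \left(- \frac{1}{47997}\right) + \frac{462976}{372151} = \frac{7079}{15999} + \frac{462976}{372151} = \frac{10041609953}{5954043849}$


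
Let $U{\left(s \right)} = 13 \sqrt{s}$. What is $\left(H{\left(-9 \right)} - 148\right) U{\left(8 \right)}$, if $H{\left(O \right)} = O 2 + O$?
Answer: $- 4550 \sqrt{2} \approx -6434.7$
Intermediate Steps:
$H{\left(O \right)} = 3 O$ ($H{\left(O \right)} = 2 O + O = 3 O$)
$\left(H{\left(-9 \right)} - 148\right) U{\left(8 \right)} = \left(3 \left(-9\right) - 148\right) 13 \sqrt{8} = \left(-27 - 148\right) 13 \cdot 2 \sqrt{2} = - 175 \cdot 26 \sqrt{2} = - 4550 \sqrt{2}$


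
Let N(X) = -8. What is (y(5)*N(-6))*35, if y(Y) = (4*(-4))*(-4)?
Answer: -17920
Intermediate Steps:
y(Y) = 64 (y(Y) = -16*(-4) = 64)
(y(5)*N(-6))*35 = (64*(-8))*35 = -512*35 = -17920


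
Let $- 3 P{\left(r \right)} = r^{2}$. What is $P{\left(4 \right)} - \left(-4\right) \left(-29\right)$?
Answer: $- \frac{364}{3} \approx -121.33$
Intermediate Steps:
$P{\left(r \right)} = - \frac{r^{2}}{3}$
$P{\left(4 \right)} - \left(-4\right) \left(-29\right) = - \frac{4^{2}}{3} - \left(-4\right) \left(-29\right) = \left(- \frac{1}{3}\right) 16 - 116 = - \frac{16}{3} - 116 = - \frac{364}{3}$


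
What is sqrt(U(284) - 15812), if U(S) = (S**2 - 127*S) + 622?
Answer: sqrt(29398) ≈ 171.46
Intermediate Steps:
U(S) = 622 + S**2 - 127*S
sqrt(U(284) - 15812) = sqrt((622 + 284**2 - 127*284) - 15812) = sqrt((622 + 80656 - 36068) - 15812) = sqrt(45210 - 15812) = sqrt(29398)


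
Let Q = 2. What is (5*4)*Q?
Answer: 40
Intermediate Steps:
(5*4)*Q = (5*4)*2 = 20*2 = 40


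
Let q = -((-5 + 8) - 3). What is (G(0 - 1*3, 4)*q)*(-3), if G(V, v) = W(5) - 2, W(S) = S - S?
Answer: 0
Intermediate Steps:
W(S) = 0
G(V, v) = -2 (G(V, v) = 0 - 2 = -2)
q = 0 (q = -(3 - 3) = -1*0 = 0)
(G(0 - 1*3, 4)*q)*(-3) = -2*0*(-3) = 0*(-3) = 0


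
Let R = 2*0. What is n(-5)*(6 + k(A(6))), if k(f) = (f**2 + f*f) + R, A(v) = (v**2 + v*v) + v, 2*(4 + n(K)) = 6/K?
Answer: -280002/5 ≈ -56000.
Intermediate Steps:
n(K) = -4 + 3/K (n(K) = -4 + (6/K)/2 = -4 + 3/K)
R = 0
A(v) = v + 2*v**2 (A(v) = (v**2 + v**2) + v = 2*v**2 + v = v + 2*v**2)
k(f) = 2*f**2 (k(f) = (f**2 + f*f) + 0 = (f**2 + f**2) + 0 = 2*f**2 + 0 = 2*f**2)
n(-5)*(6 + k(A(6))) = (-4 + 3/(-5))*(6 + 2*(6*(1 + 2*6))**2) = (-4 + 3*(-1/5))*(6 + 2*(6*(1 + 12))**2) = (-4 - 3/5)*(6 + 2*(6*13)**2) = -23*(6 + 2*78**2)/5 = -23*(6 + 2*6084)/5 = -23*(6 + 12168)/5 = -23/5*12174 = -280002/5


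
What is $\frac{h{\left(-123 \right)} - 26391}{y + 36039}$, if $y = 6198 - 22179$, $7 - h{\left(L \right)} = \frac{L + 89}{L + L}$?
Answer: $- \frac{3245249}{2467134} \approx -1.3154$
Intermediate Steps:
$h{\left(L \right)} = 7 - \frac{89 + L}{2 L}$ ($h{\left(L \right)} = 7 - \frac{L + 89}{L + L} = 7 - \frac{89 + L}{2 L}$)
$y = -15981$ ($y = 6198 - 22179 = -15981$)
$\frac{h{\left(-123 \right)} - 26391}{y + 36039} = \frac{\frac{-89 + 13 \left(-123\right)}{2 \left(-123\right)} - 26391}{-15981 + 36039} = \frac{\frac{1}{2} \left(- \frac{1}{123}\right) \left(-89 - 1599\right) - 26391}{20058} = \left(\frac{1}{2} \left(- \frac{1}{123}\right) \left(-1688\right) - 26391\right) \frac{1}{20058} = \left(\frac{844}{123} - 26391\right) \frac{1}{20058} = \left(- \frac{3245249}{123}\right) \frac{1}{20058} = - \frac{3245249}{2467134}$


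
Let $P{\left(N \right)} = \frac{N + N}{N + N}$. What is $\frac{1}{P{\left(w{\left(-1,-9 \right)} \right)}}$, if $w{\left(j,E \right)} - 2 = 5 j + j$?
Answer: $1$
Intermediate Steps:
$w{\left(j,E \right)} = 2 + 6 j$ ($w{\left(j,E \right)} = 2 + \left(5 j + j\right) = 2 + 6 j$)
$P{\left(N \right)} = 1$ ($P{\left(N \right)} = \frac{2 N}{2 N} = 2 N \frac{1}{2 N} = 1$)
$\frac{1}{P{\left(w{\left(-1,-9 \right)} \right)}} = 1^{-1} = 1$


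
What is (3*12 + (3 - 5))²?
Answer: 1156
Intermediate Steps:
(3*12 + (3 - 5))² = (36 - 2)² = 34² = 1156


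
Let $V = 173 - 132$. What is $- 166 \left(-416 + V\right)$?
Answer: $62250$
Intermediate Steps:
$V = 41$
$- 166 \left(-416 + V\right) = - 166 \left(-416 + 41\right) = \left(-166\right) \left(-375\right) = 62250$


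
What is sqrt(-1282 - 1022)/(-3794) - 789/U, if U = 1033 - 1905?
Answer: 789/872 - 24*I/1897 ≈ 0.90482 - 0.012652*I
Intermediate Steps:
U = -872
sqrt(-1282 - 1022)/(-3794) - 789/U = sqrt(-1282 - 1022)/(-3794) - 789/(-872) = sqrt(-2304)*(-1/3794) - 789*(-1/872) = (48*I)*(-1/3794) + 789/872 = -24*I/1897 + 789/872 = 789/872 - 24*I/1897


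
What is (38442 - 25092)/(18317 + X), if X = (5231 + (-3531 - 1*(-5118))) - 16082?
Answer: 13350/9053 ≈ 1.4746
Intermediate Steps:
X = -9264 (X = (5231 + (-3531 + 5118)) - 16082 = (5231 + 1587) - 16082 = 6818 - 16082 = -9264)
(38442 - 25092)/(18317 + X) = (38442 - 25092)/(18317 - 9264) = 13350/9053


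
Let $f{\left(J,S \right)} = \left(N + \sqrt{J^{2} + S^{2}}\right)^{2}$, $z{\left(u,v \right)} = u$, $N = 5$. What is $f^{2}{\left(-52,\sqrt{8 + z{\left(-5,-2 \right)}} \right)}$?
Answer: $\left(5 + \sqrt{2707}\right)^{4} \approx 1.0577 \cdot 10^{7}$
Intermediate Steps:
$f{\left(J,S \right)} = \left(5 + \sqrt{J^{2} + S^{2}}\right)^{2}$
$f^{2}{\left(-52,\sqrt{8 + z{\left(-5,-2 \right)}} \right)} = \left(\left(5 + \sqrt{\left(-52\right)^{2} + \left(\sqrt{8 - 5}\right)^{2}}\right)^{2}\right)^{2} = \left(\left(5 + \sqrt{2704 + \left(\sqrt{3}\right)^{2}}\right)^{2}\right)^{2} = \left(\left(5 + \sqrt{2704 + 3}\right)^{2}\right)^{2} = \left(\left(5 + \sqrt{2707}\right)^{2}\right)^{2} = \left(5 + \sqrt{2707}\right)^{4}$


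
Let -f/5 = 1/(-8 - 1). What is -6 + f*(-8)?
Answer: -94/9 ≈ -10.444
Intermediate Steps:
f = 5/9 (f = -5/(-8 - 1) = -5/(-9) = -5*(-1/9) = 5/9 ≈ 0.55556)
-6 + f*(-8) = -6 + (5/9)*(-8) = -6 - 40/9 = -94/9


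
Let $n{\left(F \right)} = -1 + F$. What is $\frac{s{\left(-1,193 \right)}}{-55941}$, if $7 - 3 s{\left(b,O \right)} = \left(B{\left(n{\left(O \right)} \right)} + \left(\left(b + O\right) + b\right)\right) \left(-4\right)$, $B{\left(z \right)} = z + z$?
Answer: $- \frac{769}{55941} \approx -0.013747$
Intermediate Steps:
$B{\left(z \right)} = 2 z$
$s{\left(b,O \right)} = - \frac{1}{3} + 4 O + \frac{8 b}{3}$ ($s{\left(b,O \right)} = \frac{7}{3} - \frac{\left(2 \left(-1 + O\right) + \left(\left(b + O\right) + b\right)\right) \left(-4\right)}{3} = \frac{7}{3} - \frac{\left(\left(-2 + 2 O\right) + \left(\left(O + b\right) + b\right)\right) \left(-4\right)}{3} = \frac{7}{3} - \frac{\left(\left(-2 + 2 O\right) + \left(O + 2 b\right)\right) \left(-4\right)}{3} = \frac{7}{3} - \frac{\left(-2 + 2 b + 3 O\right) \left(-4\right)}{3} = \frac{7}{3} - \frac{8 - 12 O - 8 b}{3} = \frac{7}{3} + \left(- \frac{8}{3} + 4 O + \frac{8 b}{3}\right) = - \frac{1}{3} + 4 O + \frac{8 b}{3}$)
$\frac{s{\left(-1,193 \right)}}{-55941} = \frac{- \frac{1}{3} + 4 \cdot 193 + \frac{8}{3} \left(-1\right)}{-55941} = \left(- \frac{1}{3} + 772 - \frac{8}{3}\right) \left(- \frac{1}{55941}\right) = 769 \left(- \frac{1}{55941}\right) = - \frac{769}{55941}$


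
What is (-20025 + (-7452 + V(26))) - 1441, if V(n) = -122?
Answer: -29040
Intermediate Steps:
(-20025 + (-7452 + V(26))) - 1441 = (-20025 + (-7452 - 122)) - 1441 = (-20025 - 7574) - 1441 = -27599 - 1441 = -29040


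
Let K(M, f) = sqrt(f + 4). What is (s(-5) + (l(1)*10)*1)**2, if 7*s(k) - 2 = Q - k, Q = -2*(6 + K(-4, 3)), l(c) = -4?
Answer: 81253/49 + 1140*sqrt(7)/49 ≈ 1719.8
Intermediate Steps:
K(M, f) = sqrt(4 + f)
Q = -12 - 2*sqrt(7) (Q = -2*(6 + sqrt(4 + 3)) = -2*(6 + sqrt(7)) = -12 - 2*sqrt(7) ≈ -17.292)
s(k) = -10/7 - 2*sqrt(7)/7 - k/7 (s(k) = 2/7 + ((-12 - 2*sqrt(7)) - k)/7 = 2/7 + (-12 - k - 2*sqrt(7))/7 = 2/7 + (-12/7 - 2*sqrt(7)/7 - k/7) = -10/7 - 2*sqrt(7)/7 - k/7)
(s(-5) + (l(1)*10)*1)**2 = ((-10/7 - 2*sqrt(7)/7 - 1/7*(-5)) - 4*10*1)**2 = ((-10/7 - 2*sqrt(7)/7 + 5/7) - 40*1)**2 = ((-5/7 - 2*sqrt(7)/7) - 40)**2 = (-285/7 - 2*sqrt(7)/7)**2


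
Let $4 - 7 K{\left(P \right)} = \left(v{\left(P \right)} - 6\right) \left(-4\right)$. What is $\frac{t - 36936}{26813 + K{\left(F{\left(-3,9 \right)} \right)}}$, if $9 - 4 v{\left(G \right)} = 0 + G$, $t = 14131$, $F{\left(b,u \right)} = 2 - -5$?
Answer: $- \frac{159635}{187673} \approx -0.8506$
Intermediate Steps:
$F{\left(b,u \right)} = 7$ ($F{\left(b,u \right)} = 2 + 5 = 7$)
$v{\left(G \right)} = \frac{9}{4} - \frac{G}{4}$ ($v{\left(G \right)} = \frac{9}{4} - \frac{0 + G}{4} = \frac{9}{4} - \frac{G}{4}$)
$K{\left(P \right)} = - \frac{11}{7} - \frac{P}{7}$ ($K{\left(P \right)} = \frac{4}{7} - \frac{\left(\left(\frac{9}{4} - \frac{P}{4}\right) - 6\right) \left(-4\right)}{7} = \frac{4}{7} - \frac{\left(- \frac{15}{4} - \frac{P}{4}\right) \left(-4\right)}{7} = \frac{4}{7} - \frac{15 + P}{7} = \frac{4}{7} - \left(\frac{15}{7} + \frac{P}{7}\right) = - \frac{11}{7} - \frac{P}{7}$)
$\frac{t - 36936}{26813 + K{\left(F{\left(-3,9 \right)} \right)}} = \frac{14131 - 36936}{26813 - \frac{18}{7}} = - \frac{22805}{26813 - \frac{18}{7}} = - \frac{22805}{\frac{187673}{7}} = \left(-22805\right) \frac{7}{187673} = - \frac{159635}{187673}$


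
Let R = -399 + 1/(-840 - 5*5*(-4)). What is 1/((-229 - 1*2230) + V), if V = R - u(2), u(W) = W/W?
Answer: -740/2115661 ≈ -0.00034977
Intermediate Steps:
u(W) = 1
R = -295261/740 (R = -399 + 1/(-840 - 25*(-4)) = -399 + 1/(-840 + 100) = -399 + 1/(-740) = -399 - 1/740 = -295261/740 ≈ -399.00)
V = -296001/740 (V = -295261/740 - 1*1 = -295261/740 - 1 = -296001/740 ≈ -400.00)
1/((-229 - 1*2230) + V) = 1/((-229 - 1*2230) - 296001/740) = 1/((-229 - 2230) - 296001/740) = 1/(-2459 - 296001/740) = 1/(-2115661/740) = -740/2115661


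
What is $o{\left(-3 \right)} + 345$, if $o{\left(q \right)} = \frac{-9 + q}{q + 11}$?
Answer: $\frac{687}{2} \approx 343.5$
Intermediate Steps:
$o{\left(q \right)} = \frac{-9 + q}{11 + q}$
$o{\left(-3 \right)} + 345 = \frac{-9 - 3}{11 - 3} + 345 = \frac{1}{8} \left(-12\right) + 345 = - \frac{3}{2} + 345 = \frac{687}{2}$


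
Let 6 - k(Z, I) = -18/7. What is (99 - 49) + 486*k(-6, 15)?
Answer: 29510/7 ≈ 4215.7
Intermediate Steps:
k(Z, I) = 60/7 (k(Z, I) = 6 - (-18)/7 = 6 - 1*(-18/7) = 6 + 18/7 = 60/7)
(99 - 49) + 486*k(-6, 15) = (99 - 49) + 486*(60/7) = 50 + 29160/7 = 29510/7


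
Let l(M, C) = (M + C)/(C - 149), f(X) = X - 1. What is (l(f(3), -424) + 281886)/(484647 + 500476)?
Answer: 161521100/564475479 ≈ 0.28614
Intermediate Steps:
f(X) = -1 + X
l(M, C) = (C + M)/(-149 + C)
(l(f(3), -424) + 281886)/(484647 + 500476) = ((-424 + (-1 + 3))/(-149 - 424) + 281886)/(484647 + 500476) = ((-424 + 2)/(-573) + 281886)/985123 = (-1/573*(-422) + 281886)*(1/985123) = (422/573 + 281886)*(1/985123) = (161521100/573)*(1/985123) = 161521100/564475479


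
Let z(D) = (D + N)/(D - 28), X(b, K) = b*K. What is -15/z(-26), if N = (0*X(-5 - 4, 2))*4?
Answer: -405/13 ≈ -31.154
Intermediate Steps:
X(b, K) = K*b
N = 0 (N = (0*(2*(-5 - 4)))*4 = (0*(2*(-9)))*4 = (0*(-18))*4 = 0*4 = 0)
z(D) = D/(-28 + D) (z(D) = (D + 0)/(D - 28) = D/(-28 + D))
-15/z(-26) = -15/((-26/(-28 - 26))) = -15/((-26/(-54))) = -15/((-26*(-1/54))) = -15/13/27 = -15*27/13 = -405/13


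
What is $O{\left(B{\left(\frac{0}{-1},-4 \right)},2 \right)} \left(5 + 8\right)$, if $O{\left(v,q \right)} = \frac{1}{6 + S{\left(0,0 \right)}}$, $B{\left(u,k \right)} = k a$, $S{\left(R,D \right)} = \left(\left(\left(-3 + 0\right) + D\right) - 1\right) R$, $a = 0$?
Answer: $\frac{13}{6} \approx 2.1667$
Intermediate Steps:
$S{\left(R,D \right)} = R \left(-4 + D\right)$ ($S{\left(R,D \right)} = \left(\left(-3 + D\right) - 1\right) R = \left(-4 + D\right) R = R \left(-4 + D\right)$)
$B{\left(u,k \right)} = 0$ ($B{\left(u,k \right)} = k 0 = 0$)
$O{\left(v,q \right)} = \frac{1}{6}$ ($O{\left(v,q \right)} = \frac{1}{6 + 0 \left(-4 + 0\right)} = \frac{1}{6 + 0 \left(-4\right)} = \frac{1}{6 + 0} = \frac{1}{6}$)
$O{\left(B{\left(\frac{0}{-1},-4 \right)},2 \right)} \left(5 + 8\right) = \frac{5 + 8}{6} = \frac{1}{6} \cdot 13 = \frac{13}{6}$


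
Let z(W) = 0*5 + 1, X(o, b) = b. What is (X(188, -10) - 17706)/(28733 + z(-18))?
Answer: -8858/14367 ≈ -0.61655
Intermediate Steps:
z(W) = 1 (z(W) = 0 + 1 = 1)
(X(188, -10) - 17706)/(28733 + z(-18)) = (-10 - 17706)/(28733 + 1) = -17716/28734 = -17716*1/28734 = -8858/14367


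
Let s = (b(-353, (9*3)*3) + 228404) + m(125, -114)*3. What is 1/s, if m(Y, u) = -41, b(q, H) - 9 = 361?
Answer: 1/228651 ≈ 4.3735e-6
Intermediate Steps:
b(q, H) = 370 (b(q, H) = 9 + 361 = 370)
s = 228651 (s = (370 + 228404) - 41*3 = 228774 - 123 = 228651)
1/s = 1/228651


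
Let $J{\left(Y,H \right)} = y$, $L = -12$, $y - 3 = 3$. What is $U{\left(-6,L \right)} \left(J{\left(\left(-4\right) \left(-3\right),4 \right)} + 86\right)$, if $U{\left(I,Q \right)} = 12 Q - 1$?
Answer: $-13340$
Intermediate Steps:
$y = 6$ ($y = 3 + 3 = 6$)
$U{\left(I,Q \right)} = -1 + 12 Q$
$J{\left(Y,H \right)} = 6$
$U{\left(-6,L \right)} \left(J{\left(\left(-4\right) \left(-3\right),4 \right)} + 86\right) = \left(-1 + 12 \left(-12\right)\right) \left(6 + 86\right) = \left(-1 - 144\right) 92 = \left(-145\right) 92 = -13340$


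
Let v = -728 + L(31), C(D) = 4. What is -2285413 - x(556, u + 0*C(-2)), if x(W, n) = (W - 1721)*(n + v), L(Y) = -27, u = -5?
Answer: -3170813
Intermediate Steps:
v = -755 (v = -728 - 27 = -755)
x(W, n) = (-1721 + W)*(-755 + n) (x(W, n) = (W - 1721)*(n - 755) = (-1721 + W)*(-755 + n))
-2285413 - x(556, u + 0*C(-2)) = -2285413 - (1299355 - 1721*(-5 + 0*4) - 755*556 + 556*(-5 + 0*4)) = -2285413 - (1299355 - 1721*(-5 + 0) - 419780 + 556*(-5 + 0)) = -2285413 - (1299355 - 1721*(-5) - 419780 + 556*(-5)) = -2285413 - (1299355 + 8605 - 419780 - 2780) = -2285413 - 1*885400 = -2285413 - 885400 = -3170813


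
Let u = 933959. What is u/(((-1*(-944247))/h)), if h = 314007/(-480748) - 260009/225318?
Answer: -91411347312548861/51140973617274204 ≈ -1.7874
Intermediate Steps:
h = -97875117979/54160588932 (h = 314007*(-1/480748) - 260009*1/225318 = -314007/480748 - 260009/225318 = -97875117979/54160588932 ≈ -1.8071)
u/(((-1*(-944247))/h)) = 933959/(((-1*(-944247))/(-97875117979/54160588932))) = 933959/((944247*(-54160588932/97875117979))) = 933959/(-51140973617274204/97875117979) = 933959*(-97875117979/51140973617274204) = -91411347312548861/51140973617274204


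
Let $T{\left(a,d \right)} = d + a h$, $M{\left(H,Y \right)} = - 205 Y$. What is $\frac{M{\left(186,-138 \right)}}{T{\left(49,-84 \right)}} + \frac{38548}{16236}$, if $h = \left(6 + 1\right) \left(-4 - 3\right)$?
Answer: $- \frac{18176233}{2017323} \approx -9.0101$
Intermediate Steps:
$h = -49$ ($h = 7 \left(-7\right) = -49$)
$T{\left(a,d \right)} = d - 49 a$ ($T{\left(a,d \right)} = d + a \left(-49\right) = d - 49 a$)
$\frac{M{\left(186,-138 \right)}}{T{\left(49,-84 \right)}} + \frac{38548}{16236} = \frac{\left(-205\right) \left(-138\right)}{-84 - 2401} + \frac{38548}{16236} = \frac{28290}{-84 - 2401} + 38548 \cdot \frac{1}{16236} = \frac{28290}{-2485} + \frac{9637}{4059} = 28290 \left(- \frac{1}{2485}\right) + \frac{9637}{4059} = - \frac{5658}{497} + \frac{9637}{4059} = - \frac{18176233}{2017323}$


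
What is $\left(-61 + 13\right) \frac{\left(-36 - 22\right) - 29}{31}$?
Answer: $\frac{4176}{31} \approx 134.71$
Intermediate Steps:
$\left(-61 + 13\right) \frac{\left(-36 - 22\right) - 29}{31} = - 48 \left(-58 - 29\right) \frac{1}{31} = - 48 \left(\left(-87\right) \frac{1}{31}\right) = \left(-48\right) \left(- \frac{87}{31}\right) = \frac{4176}{31}$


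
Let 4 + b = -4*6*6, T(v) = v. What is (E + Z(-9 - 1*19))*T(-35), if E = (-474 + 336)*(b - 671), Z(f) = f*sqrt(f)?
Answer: -3955770 + 1960*I*sqrt(7) ≈ -3.9558e+6 + 5185.7*I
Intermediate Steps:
b = -148 (b = -4 - 4*6*6 = -4 - 24*6 = -4 - 144 = -148)
Z(f) = f**(3/2)
E = 113022 (E = (-474 + 336)*(-148 - 671) = -138*(-819) = 113022)
(E + Z(-9 - 1*19))*T(-35) = (113022 + (-9 - 1*19)**(3/2))*(-35) = (113022 + (-9 - 19)**(3/2))*(-35) = (113022 + (-28)**(3/2))*(-35) = (113022 - 56*I*sqrt(7))*(-35) = -3955770 + 1960*I*sqrt(7)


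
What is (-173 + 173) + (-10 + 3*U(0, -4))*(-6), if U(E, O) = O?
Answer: 132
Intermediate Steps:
(-173 + 173) + (-10 + 3*U(0, -4))*(-6) = (-173 + 173) + (-10 + 3*(-4))*(-6) = 0 + (-10 - 12)*(-6) = 0 - 22*(-6) = 0 + 132 = 132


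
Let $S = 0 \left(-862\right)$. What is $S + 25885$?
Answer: $25885$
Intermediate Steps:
$S = 0$
$S + 25885 = 0 + 25885 = 25885$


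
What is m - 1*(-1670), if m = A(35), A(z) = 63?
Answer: 1733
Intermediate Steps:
m = 63
m - 1*(-1670) = 63 - 1*(-1670) = 63 + 1670 = 1733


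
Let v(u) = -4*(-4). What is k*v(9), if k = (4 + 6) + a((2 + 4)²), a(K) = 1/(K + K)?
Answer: 1442/9 ≈ 160.22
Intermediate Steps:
v(u) = 16
a(K) = 1/(2*K)
k = 721/72 (k = (4 + 6) + 1/(2*((2 + 4)²)) = 10 + 1/(2*(6²)) = 10 + (½)/36 = 10 + (½)*(1/36) = 10 + 1/72 = 721/72 ≈ 10.014)
k*v(9) = (721/72)*16 = 1442/9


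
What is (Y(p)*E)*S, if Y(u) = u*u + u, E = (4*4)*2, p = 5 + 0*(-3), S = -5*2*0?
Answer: 0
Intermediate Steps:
S = 0 (S = -10*0 = 0)
p = 5 (p = 5 + 0 = 5)
E = 32 (E = 16*2 = 32)
Y(u) = u + u² (Y(u) = u² + u = u + u²)
(Y(p)*E)*S = ((5*(1 + 5))*32)*0 = ((5*6)*32)*0 = (30*32)*0 = 960*0 = 0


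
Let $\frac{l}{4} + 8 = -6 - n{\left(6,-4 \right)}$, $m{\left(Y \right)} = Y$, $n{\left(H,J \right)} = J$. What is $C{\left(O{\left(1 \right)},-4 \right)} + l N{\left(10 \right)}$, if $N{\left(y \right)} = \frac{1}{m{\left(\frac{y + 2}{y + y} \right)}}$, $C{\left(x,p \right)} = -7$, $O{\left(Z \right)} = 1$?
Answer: $- \frac{221}{3} \approx -73.667$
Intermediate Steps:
$l = -40$ ($l = -32 + 4 \left(-6 - -4\right) = -32 + 4 \left(-6 + 4\right) = -32 + 4 \left(-2\right) = -32 - 8 = -40$)
$N{\left(y \right)} = \frac{2 y}{2 + y}$ ($N{\left(y \right)} = \frac{1}{\left(y + 2\right) \frac{1}{y + y}} = \frac{1}{\left(2 + y\right) \frac{1}{2 y}} = \frac{1}{\frac{1}{2} \frac{1}{y} \left(2 + y\right)} = \frac{2 y}{2 + y}$)
$C{\left(O{\left(1 \right)},-4 \right)} + l N{\left(10 \right)} = -7 - 40 \cdot 2 \cdot 10 \frac{1}{2 + 10} = -7 - 40 \cdot 2 \cdot 10 \cdot \frac{1}{12} = -7 - \frac{200}{3} = - \frac{221}{3}$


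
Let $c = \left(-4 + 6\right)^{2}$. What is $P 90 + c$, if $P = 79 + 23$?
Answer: $9184$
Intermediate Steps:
$c = 4$ ($c = 2^{2} = 4$)
$P = 102$
$P 90 + c = 102 \cdot 90 + 4 = 9180 + 4 = 9184$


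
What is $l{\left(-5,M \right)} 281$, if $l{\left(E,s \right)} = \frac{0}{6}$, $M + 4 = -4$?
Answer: $0$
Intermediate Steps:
$M = -8$ ($M = -4 - 4 = -8$)
$l{\left(E,s \right)} = 0$ ($l{\left(E,s \right)} = 0 \cdot \frac{1}{6} = 0$)
$l{\left(-5,M \right)} 281 = 0 \cdot 281 = 0$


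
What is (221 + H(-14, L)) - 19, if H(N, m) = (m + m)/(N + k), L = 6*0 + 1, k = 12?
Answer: 201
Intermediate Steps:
L = 1 (L = 0 + 1 = 1)
H(N, m) = 2*m/(12 + N) (H(N, m) = (m + m)/(N + 12) = (2*m)/(12 + N) = 2*m/(12 + N))
(221 + H(-14, L)) - 19 = (221 + 2*1/(12 - 14)) - 19 = (221 + 2*1/(-2)) - 19 = (221 + 2*1*(-1/2)) - 19 = (221 - 1) - 19 = 220 - 19 = 201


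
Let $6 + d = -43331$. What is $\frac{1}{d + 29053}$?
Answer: $- \frac{1}{14284} \approx -7.0008 \cdot 10^{-5}$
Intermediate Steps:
$d = -43337$ ($d = -6 - 43331 = -43337$)
$\frac{1}{d + 29053} = \frac{1}{-43337 + 29053} = \frac{1}{-14284} = - \frac{1}{14284}$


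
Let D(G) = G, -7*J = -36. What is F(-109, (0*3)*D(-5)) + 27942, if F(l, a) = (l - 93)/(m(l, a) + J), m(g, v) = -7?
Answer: 364660/13 ≈ 28051.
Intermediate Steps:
J = 36/7 (J = -⅐*(-36) = 36/7 ≈ 5.1429)
F(l, a) = 651/13 - 7*l/13 (F(l, a) = (l - 93)/(-7 + 36/7) = (-93 + l)/(-13/7) = (-93 + l)*(-7/13) = 651/13 - 7*l/13)
F(-109, (0*3)*D(-5)) + 27942 = (651/13 - 7/13*(-109)) + 27942 = (651/13 + 763/13) + 27942 = 1414/13 + 27942 = 364660/13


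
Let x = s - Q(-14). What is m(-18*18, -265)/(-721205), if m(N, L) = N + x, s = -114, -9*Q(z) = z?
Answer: 3956/6490845 ≈ 0.00060947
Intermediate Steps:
Q(z) = -z/9
x = -1040/9 (x = -114 - (-1)*(-14)/9 = -114 - 1*14/9 = -114 - 14/9 = -1040/9 ≈ -115.56)
m(N, L) = -1040/9 + N (m(N, L) = N - 1040/9 = -1040/9 + N)
m(-18*18, -265)/(-721205) = (-1040/9 - 18*18)/(-721205) = (-1040/9 - 324)*(-1/721205) = -3956/9*(-1/721205) = 3956/6490845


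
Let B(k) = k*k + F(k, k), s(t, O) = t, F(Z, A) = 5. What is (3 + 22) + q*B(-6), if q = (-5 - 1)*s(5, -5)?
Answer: -1205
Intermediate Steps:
q = -30 (q = (-5 - 1)*5 = -6*5 = -30)
B(k) = 5 + k² (B(k) = k*k + 5 = k² + 5 = 5 + k²)
(3 + 22) + q*B(-6) = (3 + 22) - 30*(5 + (-6)²) = 25 - 30*(5 + 36) = 25 - 30*41 = 25 - 1230 = -1205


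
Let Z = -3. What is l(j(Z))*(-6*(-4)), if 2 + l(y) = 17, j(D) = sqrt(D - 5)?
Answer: 360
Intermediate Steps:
j(D) = sqrt(-5 + D)
l(y) = 15 (l(y) = -2 + 17 = 15)
l(j(Z))*(-6*(-4)) = 15*(-6*(-4)) = 15*24 = 360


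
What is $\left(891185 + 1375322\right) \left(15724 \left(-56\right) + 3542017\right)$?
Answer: $6032247184811$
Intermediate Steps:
$\left(891185 + 1375322\right) \left(15724 \left(-56\right) + 3542017\right) = 2266507 \left(-880544 + 3542017\right) = 2266507 \cdot 2661473 = 6032247184811$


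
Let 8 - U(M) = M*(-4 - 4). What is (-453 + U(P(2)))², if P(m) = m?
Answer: 184041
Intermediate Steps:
U(M) = 8 + 8*M (U(M) = 8 - M*(-4 - 4) = 8 - M*(-8) = 8 - (-8)*M = 8 + 8*M)
(-453 + U(P(2)))² = (-453 + (8 + 8*2))² = (-453 + (8 + 16))² = (-453 + 24)² = (-429)² = 184041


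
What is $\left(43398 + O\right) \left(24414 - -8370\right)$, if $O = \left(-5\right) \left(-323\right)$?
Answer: $1475706192$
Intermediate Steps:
$O = 1615$
$\left(43398 + O\right) \left(24414 - -8370\right) = \left(43398 + 1615\right) \left(24414 - -8370\right) = 45013 \left(24414 + \left(-6982 + 15352\right)\right) = 45013 \left(24414 + 8370\right) = 45013 \cdot 32784 = 1475706192$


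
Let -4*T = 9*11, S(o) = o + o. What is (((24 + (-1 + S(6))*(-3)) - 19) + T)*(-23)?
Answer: 4853/4 ≈ 1213.3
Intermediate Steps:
S(o) = 2*o
T = -99/4 (T = -9*11/4 = -¼*99 = -99/4 ≈ -24.750)
(((24 + (-1 + S(6))*(-3)) - 19) + T)*(-23) = (((24 + (-1 + 2*6)*(-3)) - 19) - 99/4)*(-23) = (((24 + (-1 + 12)*(-3)) - 19) - 99/4)*(-23) = (((24 + 11*(-3)) - 19) - 99/4)*(-23) = (((24 - 33) - 19) - 99/4)*(-23) = ((-9 - 19) - 99/4)*(-23) = (-28 - 99/4)*(-23) = -211/4*(-23) = 4853/4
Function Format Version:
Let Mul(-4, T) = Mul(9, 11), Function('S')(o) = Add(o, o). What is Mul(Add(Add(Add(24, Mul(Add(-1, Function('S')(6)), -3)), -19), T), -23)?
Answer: Rational(4853, 4) ≈ 1213.3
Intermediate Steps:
Function('S')(o) = Mul(2, o)
T = Rational(-99, 4) (T = Mul(Rational(-1, 4), Mul(9, 11)) = Mul(Rational(-1, 4), 99) = Rational(-99, 4) ≈ -24.750)
Mul(Add(Add(Add(24, Mul(Add(-1, Function('S')(6)), -3)), -19), T), -23) = Mul(Add(Add(Add(24, Mul(Add(-1, Mul(2, 6)), -3)), -19), Rational(-99, 4)), -23) = Mul(Add(Add(Add(24, Mul(Add(-1, 12), -3)), -19), Rational(-99, 4)), -23) = Mul(Add(Add(Add(24, Mul(11, -3)), -19), Rational(-99, 4)), -23) = Mul(Add(Add(Add(24, -33), -19), Rational(-99, 4)), -23) = Mul(Add(Add(-9, -19), Rational(-99, 4)), -23) = Mul(Add(-28, Rational(-99, 4)), -23) = Mul(Rational(-211, 4), -23) = Rational(4853, 4)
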